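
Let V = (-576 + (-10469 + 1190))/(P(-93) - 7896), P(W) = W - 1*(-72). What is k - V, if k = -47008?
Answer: -124057397/2639 ≈ -47009.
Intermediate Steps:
P(W) = 72 + W (P(W) = W + 72 = 72 + W)
V = 3285/2639 (V = (-576 + (-10469 + 1190))/((72 - 93) - 7896) = (-576 - 9279)/(-21 - 7896) = -9855/(-7917) = -9855*(-1/7917) = 3285/2639 ≈ 1.2448)
k - V = -47008 - 1*3285/2639 = -47008 - 3285/2639 = -124057397/2639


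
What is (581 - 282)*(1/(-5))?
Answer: -299/5 ≈ -59.800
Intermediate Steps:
(581 - 282)*(1/(-5)) = 299*(1*(-⅕)) = 299*(-⅕) = -299/5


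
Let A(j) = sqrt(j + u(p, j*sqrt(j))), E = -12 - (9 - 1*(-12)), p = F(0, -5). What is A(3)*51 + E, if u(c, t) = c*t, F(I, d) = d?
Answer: -33 + 51*sqrt(3 - 15*sqrt(3)) ≈ -33.0 + 244.49*I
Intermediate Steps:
p = -5
E = -33 (E = -12 - (9 + 12) = -12 - 1*21 = -12 - 21 = -33)
A(j) = sqrt(j - 5*j**(3/2)) (A(j) = sqrt(j - 5*j*sqrt(j)) = sqrt(j - 5*j**(3/2)))
A(3)*51 + E = sqrt(3 - 15*sqrt(3))*51 - 33 = 51*sqrt(3 - 15*sqrt(3)) - 33 = -33 + 51*sqrt(3 - 15*sqrt(3))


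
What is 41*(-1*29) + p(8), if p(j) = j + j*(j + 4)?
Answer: -1085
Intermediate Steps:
p(j) = j + j*(4 + j)
41*(-1*29) + p(8) = 41*(-1*29) + 8*(5 + 8) = 41*(-29) + 8*13 = -1189 + 104 = -1085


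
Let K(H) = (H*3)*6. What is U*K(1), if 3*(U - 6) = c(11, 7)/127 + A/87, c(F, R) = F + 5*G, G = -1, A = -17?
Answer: 394490/3683 ≈ 107.11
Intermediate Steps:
K(H) = 18*H (K(H) = (3*H)*6 = 18*H)
c(F, R) = -5 + F (c(F, R) = F + 5*(-1) = F - 5 = -5 + F)
U = 197245/33147 (U = 6 + ((-5 + 11)/127 - 17/87)/3 = 6 + (6*(1/127) - 17*1/87)/3 = 6 + (6/127 - 17/87)/3 = 6 + (⅓)*(-1637/11049) = 6 - 1637/33147 = 197245/33147 ≈ 5.9506)
U*K(1) = 197245*(18*1)/33147 = (197245/33147)*18 = 394490/3683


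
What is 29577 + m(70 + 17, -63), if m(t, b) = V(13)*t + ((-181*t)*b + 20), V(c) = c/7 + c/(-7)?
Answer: 1021658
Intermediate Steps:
V(c) = 0 (V(c) = c*(⅐) + c*(-⅐) = c/7 - c/7 = 0)
m(t, b) = 20 - 181*b*t (m(t, b) = 0*t + ((-181*t)*b + 20) = 0 + (-181*b*t + 20) = 0 + (20 - 181*b*t) = 20 - 181*b*t)
29577 + m(70 + 17, -63) = 29577 + (20 - 181*(-63)*(70 + 17)) = 29577 + (20 - 181*(-63)*87) = 29577 + (20 + 992061) = 29577 + 992081 = 1021658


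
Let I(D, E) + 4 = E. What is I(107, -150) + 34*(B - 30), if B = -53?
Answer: -2976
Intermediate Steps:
I(D, E) = -4 + E
I(107, -150) + 34*(B - 30) = (-4 - 150) + 34*(-53 - 30) = -154 + 34*(-83) = -154 - 2822 = -2976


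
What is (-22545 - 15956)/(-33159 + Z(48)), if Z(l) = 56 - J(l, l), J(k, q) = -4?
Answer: 38501/33099 ≈ 1.1632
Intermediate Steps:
Z(l) = 60 (Z(l) = 56 - 1*(-4) = 56 + 4 = 60)
(-22545 - 15956)/(-33159 + Z(48)) = (-22545 - 15956)/(-33159 + 60) = -38501/(-33099) = -38501*(-1/33099) = 38501/33099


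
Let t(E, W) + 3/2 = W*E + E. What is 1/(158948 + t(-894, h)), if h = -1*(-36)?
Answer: 2/251737 ≈ 7.9448e-6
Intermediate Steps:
h = 36
t(E, W) = -3/2 + E + E*W (t(E, W) = -3/2 + (W*E + E) = -3/2 + (E*W + E) = -3/2 + (E + E*W) = -3/2 + E + E*W)
1/(158948 + t(-894, h)) = 1/(158948 + (-3/2 - 894 - 894*36)) = 1/(158948 + (-3/2 - 894 - 32184)) = 1/(158948 - 66159/2) = 1/(251737/2) = 2/251737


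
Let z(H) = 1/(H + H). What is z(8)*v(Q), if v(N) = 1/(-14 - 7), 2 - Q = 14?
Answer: -1/336 ≈ -0.0029762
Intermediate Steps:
Q = -12 (Q = 2 - 1*14 = 2 - 14 = -12)
z(H) = 1/(2*H)
v(N) = -1/21 (v(N) = 1/(-21) = -1/21)
z(8)*v(Q) = ((½)/8)*(-1/21) = ((½)*(⅛))*(-1/21) = (1/16)*(-1/21) = -1/336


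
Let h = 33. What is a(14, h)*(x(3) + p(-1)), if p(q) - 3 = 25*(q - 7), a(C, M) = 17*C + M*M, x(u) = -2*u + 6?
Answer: -261419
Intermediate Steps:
x(u) = 6 - 2*u
a(C, M) = M² + 17*C (a(C, M) = 17*C + M² = M² + 17*C)
p(q) = -172 + 25*q (p(q) = 3 + 25*(q - 7) = 3 + 25*(-7 + q) = 3 + (-175 + 25*q) = -172 + 25*q)
a(14, h)*(x(3) + p(-1)) = (33² + 17*14)*((6 - 2*3) + (-172 + 25*(-1))) = (1089 + 238)*((6 - 6) + (-172 - 25)) = 1327*(0 - 197) = 1327*(-197) = -261419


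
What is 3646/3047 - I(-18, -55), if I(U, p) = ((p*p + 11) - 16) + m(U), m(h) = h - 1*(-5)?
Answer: -9158683/3047 ≈ -3005.8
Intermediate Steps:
m(h) = 5 + h (m(h) = h + 5 = 5 + h)
I(U, p) = U + p² (I(U, p) = ((p*p + 11) - 16) + (5 + U) = ((p² + 11) - 16) + (5 + U) = ((11 + p²) - 16) + (5 + U) = (-5 + p²) + (5 + U) = U + p²)
3646/3047 - I(-18, -55) = 3646/3047 - (-18 + (-55)²) = 3646*(1/3047) - (-18 + 3025) = 3646/3047 - 1*3007 = 3646/3047 - 3007 = -9158683/3047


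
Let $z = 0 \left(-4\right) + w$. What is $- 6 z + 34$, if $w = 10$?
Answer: $-26$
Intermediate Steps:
$z = 10$ ($z = 0 \left(-4\right) + 10 = 0 + 10 = 10$)
$- 6 z + 34 = \left(-6\right) 10 + 34 = -60 + 34 = -26$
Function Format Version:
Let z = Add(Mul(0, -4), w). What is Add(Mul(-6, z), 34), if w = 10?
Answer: -26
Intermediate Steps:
z = 10 (z = Add(Mul(0, -4), 10) = Add(0, 10) = 10)
Add(Mul(-6, z), 34) = Add(Mul(-6, 10), 34) = Add(-60, 34) = -26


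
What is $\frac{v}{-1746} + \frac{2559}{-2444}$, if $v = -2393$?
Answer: $\frac{690239}{2133612} \approx 0.32351$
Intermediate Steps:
$\frac{v}{-1746} + \frac{2559}{-2444} = - \frac{2393}{-1746} + \frac{2559}{-2444} = \left(-2393\right) \left(- \frac{1}{1746}\right) + 2559 \left(- \frac{1}{2444}\right) = \frac{2393}{1746} - \frac{2559}{2444} = \frac{690239}{2133612}$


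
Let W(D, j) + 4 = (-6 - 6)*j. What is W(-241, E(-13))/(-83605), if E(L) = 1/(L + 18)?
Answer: 32/418025 ≈ 7.6550e-5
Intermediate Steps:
E(L) = 1/(18 + L)
W(D, j) = -4 - 12*j (W(D, j) = -4 + (-6 - 6)*j = -4 - 12*j)
W(-241, E(-13))/(-83605) = (-4 - 12/(18 - 13))/(-83605) = (-4 - 12/5)*(-1/83605) = -32/5*(-1/83605) = 32/418025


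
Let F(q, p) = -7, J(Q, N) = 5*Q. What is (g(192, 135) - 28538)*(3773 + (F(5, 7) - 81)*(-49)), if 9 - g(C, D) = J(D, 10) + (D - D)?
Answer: -236114340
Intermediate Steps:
g(C, D) = 9 - 5*D (g(C, D) = 9 - (5*D + (D - D)) = 9 - (5*D + 0) = 9 - 5*D)
(g(192, 135) - 28538)*(3773 + (F(5, 7) - 81)*(-49)) = ((9 - 5*135) - 28538)*(3773 + (-7 - 81)*(-49)) = ((9 - 675) - 28538)*(3773 - 88*(-49)) = (-666 - 28538)*(3773 + 4312) = -29204*8085 = -236114340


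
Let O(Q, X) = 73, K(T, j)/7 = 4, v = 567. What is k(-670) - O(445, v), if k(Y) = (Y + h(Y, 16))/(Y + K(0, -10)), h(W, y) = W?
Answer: -22763/321 ≈ -70.913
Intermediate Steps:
K(T, j) = 28 (K(T, j) = 7*4 = 28)
k(Y) = 2*Y/(28 + Y) (k(Y) = (Y + Y)/(Y + 28) = (2*Y)/(28 + Y) = 2*Y/(28 + Y))
k(-670) - O(445, v) = 2*(-670)/(28 - 670) - 1*73 = 2*(-670)/(-642) - 73 = 2*(-670)*(-1/642) - 73 = 670/321 - 73 = -22763/321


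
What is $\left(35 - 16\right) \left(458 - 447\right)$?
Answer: $209$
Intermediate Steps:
$\left(35 - 16\right) \left(458 - 447\right) = \left(35 - 16\right) 11 = 19 \cdot 11 = 209$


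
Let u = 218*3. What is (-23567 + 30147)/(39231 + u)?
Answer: 1316/7977 ≈ 0.16497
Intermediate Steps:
u = 654
(-23567 + 30147)/(39231 + u) = (-23567 + 30147)/(39231 + 654) = 6580/39885 = 6580*(1/39885) = 1316/7977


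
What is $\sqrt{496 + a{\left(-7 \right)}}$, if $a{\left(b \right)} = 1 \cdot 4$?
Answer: $10 \sqrt{5} \approx 22.361$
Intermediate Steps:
$a{\left(b \right)} = 4$
$\sqrt{496 + a{\left(-7 \right)}} = \sqrt{496 + 4} = \sqrt{500} = 10 \sqrt{5}$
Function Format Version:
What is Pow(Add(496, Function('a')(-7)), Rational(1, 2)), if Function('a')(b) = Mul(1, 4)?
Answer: Mul(10, Pow(5, Rational(1, 2))) ≈ 22.361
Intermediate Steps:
Function('a')(b) = 4
Pow(Add(496, Function('a')(-7)), Rational(1, 2)) = Pow(Add(496, 4), Rational(1, 2)) = Pow(500, Rational(1, 2)) = Mul(10, Pow(5, Rational(1, 2)))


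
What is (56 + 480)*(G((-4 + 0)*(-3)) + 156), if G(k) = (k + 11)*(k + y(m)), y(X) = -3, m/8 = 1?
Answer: 194568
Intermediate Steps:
m = 8 (m = 8*1 = 8)
G(k) = (-3 + k)*(11 + k) (G(k) = (k + 11)*(k - 3) = (11 + k)*(-3 + k) = (-3 + k)*(11 + k))
(56 + 480)*(G((-4 + 0)*(-3)) + 156) = (56 + 480)*((-33 + ((-4 + 0)*(-3))**2 + 8*((-4 + 0)*(-3))) + 156) = 536*((-33 + (-4*(-3))**2 + 8*(-4*(-3))) + 156) = 536*((-33 + 12**2 + 8*12) + 156) = 536*((-33 + 144 + 96) + 156) = 536*(207 + 156) = 536*363 = 194568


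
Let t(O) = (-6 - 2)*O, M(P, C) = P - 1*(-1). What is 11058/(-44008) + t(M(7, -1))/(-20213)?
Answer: -110349421/444766852 ≈ -0.24811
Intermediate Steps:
M(P, C) = 1 + P (M(P, C) = P + 1 = 1 + P)
t(O) = -8*O
11058/(-44008) + t(M(7, -1))/(-20213) = 11058/(-44008) - 8*(1 + 7)/(-20213) = 11058*(-1/44008) - 8*8*(-1/20213) = -5529/22004 - 64*(-1/20213) = -5529/22004 + 64/20213 = -110349421/444766852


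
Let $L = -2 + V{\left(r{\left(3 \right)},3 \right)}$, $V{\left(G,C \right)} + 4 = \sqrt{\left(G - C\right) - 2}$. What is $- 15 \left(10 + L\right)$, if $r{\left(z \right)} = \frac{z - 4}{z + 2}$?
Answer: $-60 - 3 i \sqrt{130} \approx -60.0 - 34.205 i$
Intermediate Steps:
$r{\left(z \right)} = \frac{-4 + z}{2 + z}$
$V{\left(G,C \right)} = -4 + \sqrt{-2 + G - C}$ ($V{\left(G,C \right)} = -4 + \sqrt{\left(G - C\right) - 2} = -4 + \sqrt{-2 + G - C}$)
$L = -6 + \frac{i \sqrt{130}}{5}$ ($L = -2 - \left(4 - \sqrt{-2 + \frac{-4 + 3}{2 + 3} - 3}\right) = -2 - \left(4 - \sqrt{-2 + \frac{1}{5} \left(-1\right) - 3}\right) = -2 - \left(4 - \sqrt{-2 - \frac{1}{5} - 3}\right) = -2 - \left(4 - \sqrt{- \frac{26}{5}}\right) = -2 - \left(4 - \frac{i \sqrt{130}}{5}\right) = -6 + \frac{i \sqrt{130}}{5} \approx -6.0 + 2.2803 i$)
$- 15 \left(10 + L\right) = - 15 \left(10 - \left(6 - \frac{i \sqrt{130}}{5}\right)\right) = - 15 \left(4 + \frac{i \sqrt{130}}{5}\right) = -60 - 3 i \sqrt{130}$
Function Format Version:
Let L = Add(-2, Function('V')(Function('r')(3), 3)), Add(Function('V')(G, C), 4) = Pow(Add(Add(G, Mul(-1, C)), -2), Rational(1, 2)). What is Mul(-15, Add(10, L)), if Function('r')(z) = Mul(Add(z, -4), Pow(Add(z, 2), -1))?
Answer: Add(-60, Mul(-3, I, Pow(130, Rational(1, 2)))) ≈ Add(-60.000, Mul(-34.205, I))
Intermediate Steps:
Function('r')(z) = Mul(Pow(Add(2, z), -1), Add(-4, z)) (Function('r')(z) = Mul(Add(-4, z), Pow(Add(2, z), -1)) = Mul(Pow(Add(2, z), -1), Add(-4, z)))
Function('V')(G, C) = Add(-4, Pow(Add(-2, G, Mul(-1, C)), Rational(1, 2))) (Function('V')(G, C) = Add(-4, Pow(Add(Add(G, Mul(-1, C)), -2), Rational(1, 2))) = Add(-4, Pow(Add(-2, G, Mul(-1, C)), Rational(1, 2))))
L = Add(-6, Mul(Rational(1, 5), I, Pow(130, Rational(1, 2)))) (L = Add(-2, Add(-4, Pow(Add(-2, Mul(Pow(Add(2, 3), -1), Add(-4, 3)), Mul(-1, 3)), Rational(1, 2)))) = Add(-2, Add(-4, Pow(Add(-2, Mul(Pow(5, -1), -1), -3), Rational(1, 2)))) = Add(-2, Add(-4, Pow(Add(-2, Mul(Rational(1, 5), -1), -3), Rational(1, 2)))) = Add(-2, Add(-4, Pow(Add(-2, Rational(-1, 5), -3), Rational(1, 2)))) = Add(-2, Add(-4, Pow(Rational(-26, 5), Rational(1, 2)))) = Add(-2, Add(-4, Mul(Rational(1, 5), I, Pow(130, Rational(1, 2))))) = Add(-6, Mul(Rational(1, 5), I, Pow(130, Rational(1, 2)))) ≈ Add(-6.0000, Mul(2.2803, I)))
Mul(-15, Add(10, L)) = Mul(-15, Add(10, Add(-6, Mul(Rational(1, 5), I, Pow(130, Rational(1, 2)))))) = Mul(-15, Add(4, Mul(Rational(1, 5), I, Pow(130, Rational(1, 2))))) = Add(-60, Mul(-3, I, Pow(130, Rational(1, 2))))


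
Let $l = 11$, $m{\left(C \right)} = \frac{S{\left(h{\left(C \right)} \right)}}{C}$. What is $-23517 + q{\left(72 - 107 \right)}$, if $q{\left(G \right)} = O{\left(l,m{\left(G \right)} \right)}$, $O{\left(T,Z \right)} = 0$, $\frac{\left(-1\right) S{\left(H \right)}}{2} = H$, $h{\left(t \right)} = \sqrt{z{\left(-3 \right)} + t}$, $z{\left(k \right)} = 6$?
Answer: $-23517$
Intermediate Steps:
$h{\left(t \right)} = \sqrt{6 + t}$
$S{\left(H \right)} = - 2 H$
$m{\left(C \right)} = - \frac{2 \sqrt{6 + C}}{C}$ ($m{\left(C \right)} = \frac{\left(-2\right) \sqrt{6 + C}}{C} = - \frac{2 \sqrt{6 + C}}{C}$)
$q{\left(G \right)} = 0$
$-23517 + q{\left(72 - 107 \right)} = -23517 + 0 = -23517$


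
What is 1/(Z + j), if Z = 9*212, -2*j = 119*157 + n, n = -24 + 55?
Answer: -1/7449 ≈ -0.00013425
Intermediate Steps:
n = 31
j = -9357 (j = -(119*157 + 31)/2 = -(18683 + 31)/2 = -1/2*18714 = -9357)
Z = 1908
1/(Z + j) = 1/(1908 - 9357) = 1/(-7449) = -1/7449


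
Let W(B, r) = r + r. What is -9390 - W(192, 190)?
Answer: -9770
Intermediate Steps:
W(B, r) = 2*r
-9390 - W(192, 190) = -9390 - 2*190 = -9390 - 1*380 = -9390 - 380 = -9770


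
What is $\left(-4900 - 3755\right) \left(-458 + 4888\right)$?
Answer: $-38341650$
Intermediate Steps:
$\left(-4900 - 3755\right) \left(-458 + 4888\right) = \left(-8655\right) 4430 = -38341650$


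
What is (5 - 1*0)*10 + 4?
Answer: 54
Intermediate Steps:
(5 - 1*0)*10 + 4 = (5 + 0)*10 + 4 = 5*10 + 4 = 50 + 4 = 54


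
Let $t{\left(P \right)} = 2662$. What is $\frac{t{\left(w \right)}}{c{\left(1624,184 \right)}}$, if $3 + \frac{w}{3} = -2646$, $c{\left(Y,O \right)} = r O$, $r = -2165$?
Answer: $- \frac{1331}{199180} \approx -0.0066824$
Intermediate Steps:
$c{\left(Y,O \right)} = - 2165 O$
$w = -7947$ ($w = -9 + 3 \left(-2646\right) = -9 - 7938 = -7947$)
$\frac{t{\left(w \right)}}{c{\left(1624,184 \right)}} = \frac{2662}{\left(-2165\right) 184} = \frac{2662}{-398360} = 2662 \left(- \frac{1}{398360}\right) = - \frac{1331}{199180}$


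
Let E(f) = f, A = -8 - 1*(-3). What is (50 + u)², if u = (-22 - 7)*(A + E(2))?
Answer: 18769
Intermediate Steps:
A = -5 (A = -8 + 3 = -5)
u = 87 (u = (-22 - 7)*(-5 + 2) = -29*(-3) = 87)
(50 + u)² = (50 + 87)² = 137² = 18769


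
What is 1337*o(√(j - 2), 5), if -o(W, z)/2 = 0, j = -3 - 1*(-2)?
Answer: 0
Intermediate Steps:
j = -1 (j = -3 + 2 = -1)
o(W, z) = 0 (o(W, z) = -2*0 = 0)
1337*o(√(j - 2), 5) = 1337*0 = 0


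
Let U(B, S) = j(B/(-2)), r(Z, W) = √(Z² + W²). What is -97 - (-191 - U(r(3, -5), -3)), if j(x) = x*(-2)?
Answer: 94 + √34 ≈ 99.831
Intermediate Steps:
j(x) = -2*x
r(Z, W) = √(W² + Z²)
U(B, S) = B (U(B, S) = -2*B/(-2) = -2*B*(-1)/2 = -(-1)*B = B)
-97 - (-191 - U(r(3, -5), -3)) = -97 - (-191 - √((-5)² + 3²)) = -97 - (-191 - √(25 + 9)) = -97 - (-191 - √34) = -97 + (191 + √34) = 94 + √34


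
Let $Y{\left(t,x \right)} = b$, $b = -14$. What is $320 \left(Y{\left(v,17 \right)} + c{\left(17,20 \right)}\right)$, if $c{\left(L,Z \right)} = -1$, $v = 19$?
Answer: $-4800$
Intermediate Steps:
$Y{\left(t,x \right)} = -14$
$320 \left(Y{\left(v,17 \right)} + c{\left(17,20 \right)}\right) = 320 \left(-14 - 1\right) = 320 \left(-15\right) = -4800$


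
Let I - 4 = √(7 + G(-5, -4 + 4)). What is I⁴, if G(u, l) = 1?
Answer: 1088 + 768*√2 ≈ 2174.1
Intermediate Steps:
I = 4 + 2*√2 (I = 4 + √(7 + 1) = 4 + √8 = 4 + 2*√2 ≈ 6.8284)
I⁴ = (4 + 2*√2)⁴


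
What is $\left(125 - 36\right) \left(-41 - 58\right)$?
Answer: $-8811$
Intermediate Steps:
$\left(125 - 36\right) \left(-41 - 58\right) = 89 \left(-41 - 58\right) = 89 \left(-99\right) = -8811$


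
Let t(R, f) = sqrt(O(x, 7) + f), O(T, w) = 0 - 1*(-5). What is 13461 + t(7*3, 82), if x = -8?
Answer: 13461 + sqrt(87) ≈ 13470.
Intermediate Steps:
O(T, w) = 5 (O(T, w) = 0 + 5 = 5)
t(R, f) = sqrt(5 + f)
13461 + t(7*3, 82) = 13461 + sqrt(5 + 82) = 13461 + sqrt(87)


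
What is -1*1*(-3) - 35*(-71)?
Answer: 2488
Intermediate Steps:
-1*1*(-3) - 35*(-71) = -1*(-3) + 2485 = 3 + 2485 = 2488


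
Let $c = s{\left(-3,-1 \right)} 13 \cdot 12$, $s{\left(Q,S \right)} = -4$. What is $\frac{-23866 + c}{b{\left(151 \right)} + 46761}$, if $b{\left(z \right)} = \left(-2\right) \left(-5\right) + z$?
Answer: $- \frac{12245}{23461} \approx -0.52193$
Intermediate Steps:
$b{\left(z \right)} = 10 + z$
$c = -624$ ($c = \left(-4\right) 13 \cdot 12 = \left(-52\right) 12 = -624$)
$\frac{-23866 + c}{b{\left(151 \right)} + 46761} = \frac{-23866 - 624}{\left(10 + 151\right) + 46761} = - \frac{24490}{161 + 46761} = - \frac{24490}{46922} = \left(-24490\right) \frac{1}{46922} = - \frac{12245}{23461}$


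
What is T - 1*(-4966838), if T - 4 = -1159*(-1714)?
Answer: 6953368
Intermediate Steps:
T = 1986530 (T = 4 - 1159*(-1714) = 4 + 1986526 = 1986530)
T - 1*(-4966838) = 1986530 - 1*(-4966838) = 1986530 + 4966838 = 6953368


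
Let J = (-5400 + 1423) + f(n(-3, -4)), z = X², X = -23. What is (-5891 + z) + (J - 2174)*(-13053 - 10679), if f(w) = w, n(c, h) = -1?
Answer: 145993902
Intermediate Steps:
z = 529 (z = (-23)² = 529)
J = -3978 (J = (-5400 + 1423) - 1 = -3977 - 1 = -3978)
(-5891 + z) + (J - 2174)*(-13053 - 10679) = (-5891 + 529) + (-3978 - 2174)*(-13053 - 10679) = -5362 - 6152*(-23732) = -5362 + 145999264 = 145993902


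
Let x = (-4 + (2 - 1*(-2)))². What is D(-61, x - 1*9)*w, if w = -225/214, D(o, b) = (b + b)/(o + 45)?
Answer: -2025/1712 ≈ -1.1828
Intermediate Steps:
x = 0 (x = (-4 + (2 + 2))² = (-4 + 4)² = 0² = 0)
D(o, b) = 2*b/(45 + o) (D(o, b) = (2*b)/(45 + o) = 2*b/(45 + o))
w = -225/214 (w = -225*1/214 = -225/214 ≈ -1.0514)
D(-61, x - 1*9)*w = (2*(0 - 1*9)/(45 - 61))*(-225/214) = (2*(0 - 9)/(-16))*(-225/214) = (2*(-9)*(-1/16))*(-225/214) = (9/8)*(-225/214) = -2025/1712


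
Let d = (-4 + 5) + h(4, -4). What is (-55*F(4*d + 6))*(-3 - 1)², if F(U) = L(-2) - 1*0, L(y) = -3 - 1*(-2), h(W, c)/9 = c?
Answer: 880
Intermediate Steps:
h(W, c) = 9*c
d = -35 (d = (-4 + 5) + 9*(-4) = 1 - 36 = -35)
L(y) = -1 (L(y) = -3 + 2 = -1)
F(U) = -1 (F(U) = -1 - 1*0 = -1 + 0 = -1)
(-55*F(4*d + 6))*(-3 - 1)² = (-55*(-1))*(-3 - 1)² = 55*(-4)² = 55*16 = 880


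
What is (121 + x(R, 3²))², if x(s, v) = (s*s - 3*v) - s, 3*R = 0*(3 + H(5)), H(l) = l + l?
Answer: 8836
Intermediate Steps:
H(l) = 2*l
R = 0 (R = (0*(3 + 2*5))/3 = (0*(3 + 10))/3 = (0*13)/3 = (⅓)*0 = 0)
x(s, v) = s² - s - 3*v (x(s, v) = (s² - 3*v) - s = s² - s - 3*v)
(121 + x(R, 3²))² = (121 + (0² - 1*0 - 3*3²))² = (121 + (0 + 0 - 3*9))² = (121 + (0 + 0 - 27))² = (121 - 27)² = 94² = 8836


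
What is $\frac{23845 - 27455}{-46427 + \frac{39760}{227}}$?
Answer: $\frac{819470}{10499169} \approx 0.078051$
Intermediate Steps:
$\frac{23845 - 27455}{-46427 + \frac{39760}{227}} = - \frac{3610}{-46427 + 39760 \cdot \frac{1}{227}} = - \frac{3610}{-46427 + \frac{39760}{227}} = - \frac{3610}{- \frac{10499169}{227}} = \left(-3610\right) \left(- \frac{227}{10499169}\right) = \frac{819470}{10499169}$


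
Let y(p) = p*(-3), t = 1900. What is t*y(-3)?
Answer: 17100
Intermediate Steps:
y(p) = -3*p
t*y(-3) = 1900*(-3*(-3)) = 1900*9 = 17100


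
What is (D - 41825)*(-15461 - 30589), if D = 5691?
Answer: 1663970700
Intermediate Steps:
(D - 41825)*(-15461 - 30589) = (5691 - 41825)*(-15461 - 30589) = -36134*(-46050) = 1663970700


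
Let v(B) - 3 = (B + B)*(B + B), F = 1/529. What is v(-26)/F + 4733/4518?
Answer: 6469794287/4518 ≈ 1.4320e+6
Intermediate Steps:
F = 1/529 ≈ 0.0018904
v(B) = 3 + 4*B² (v(B) = 3 + (B + B)*(B + B) = 3 + (2*B)*(2*B) = 3 + 4*B²)
v(-26)/F + 4733/4518 = (3 + 4*(-26)²)/(1/529) + 4733/4518 = (3 + 4*676)*529 + 4733*(1/4518) = (3 + 2704)*529 + 4733/4518 = 2707*529 + 4733/4518 = 1432003 + 4733/4518 = 6469794287/4518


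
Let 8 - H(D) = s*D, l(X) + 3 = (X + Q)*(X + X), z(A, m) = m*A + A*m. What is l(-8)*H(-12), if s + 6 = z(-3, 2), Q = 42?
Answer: 113776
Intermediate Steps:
z(A, m) = 2*A*m (z(A, m) = A*m + A*m = 2*A*m)
l(X) = -3 + 2*X*(42 + X) (l(X) = -3 + (X + 42)*(X + X) = -3 + (42 + X)*(2*X) = -3 + 2*X*(42 + X))
s = -18 (s = -6 + 2*(-3)*2 = -6 - 12 = -18)
H(D) = 8 + 18*D (H(D) = 8 - (-18)*D = 8 + 18*D)
l(-8)*H(-12) = (-3 + 2*(-8)**2 + 84*(-8))*(8 + 18*(-12)) = (-3 + 2*64 - 672)*(8 - 216) = (-3 + 128 - 672)*(-208) = -547*(-208) = 113776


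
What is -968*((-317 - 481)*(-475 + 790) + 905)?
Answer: 242450120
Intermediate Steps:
-968*((-317 - 481)*(-475 + 790) + 905) = -968*(-798*315 + 905) = -968*(-251370 + 905) = -968*(-250465) = 242450120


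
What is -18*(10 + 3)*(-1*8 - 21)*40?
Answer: 271440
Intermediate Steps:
-18*(10 + 3)*(-1*8 - 21)*40 = -234*(-8 - 21)*40 = -234*(-29)*40 = -18*(-377)*40 = 6786*40 = 271440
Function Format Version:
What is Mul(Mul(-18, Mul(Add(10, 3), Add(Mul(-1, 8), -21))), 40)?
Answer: 271440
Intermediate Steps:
Mul(Mul(-18, Mul(Add(10, 3), Add(Mul(-1, 8), -21))), 40) = Mul(Mul(-18, Mul(13, Add(-8, -21))), 40) = Mul(Mul(-18, Mul(13, -29)), 40) = Mul(Mul(-18, -377), 40) = Mul(6786, 40) = 271440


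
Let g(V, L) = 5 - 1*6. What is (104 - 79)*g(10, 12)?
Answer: -25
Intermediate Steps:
g(V, L) = -1 (g(V, L) = 5 - 6 = -1)
(104 - 79)*g(10, 12) = (104 - 79)*(-1) = 25*(-1) = -25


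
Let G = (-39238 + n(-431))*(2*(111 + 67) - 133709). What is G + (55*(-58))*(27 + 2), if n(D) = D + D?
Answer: 5347362790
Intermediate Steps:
n(D) = 2*D
G = 5347455300 (G = (-39238 + 2*(-431))*(2*(111 + 67) - 133709) = (-39238 - 862)*(2*178 - 133709) = -40100*(356 - 133709) = -40100*(-133353) = 5347455300)
G + (55*(-58))*(27 + 2) = 5347455300 + (55*(-58))*(27 + 2) = 5347455300 - 3190*29 = 5347455300 - 92510 = 5347362790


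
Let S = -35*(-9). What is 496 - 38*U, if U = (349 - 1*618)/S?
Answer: 166462/315 ≈ 528.45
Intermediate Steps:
S = 315
U = -269/315 (U = (349 - 1*618)/315 = (349 - 618)*(1/315) = -269*1/315 = -269/315 ≈ -0.85397)
496 - 38*U = 496 - 38*(-269/315) = 496 + 10222/315 = 166462/315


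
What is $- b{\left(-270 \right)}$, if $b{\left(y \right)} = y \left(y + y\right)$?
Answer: $-145800$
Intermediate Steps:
$b{\left(y \right)} = 2 y^{2}$ ($b{\left(y \right)} = y 2 y = 2 y^{2}$)
$- b{\left(-270 \right)} = - 2 \left(-270\right)^{2} = - 2 \cdot 72900 = \left(-1\right) 145800 = -145800$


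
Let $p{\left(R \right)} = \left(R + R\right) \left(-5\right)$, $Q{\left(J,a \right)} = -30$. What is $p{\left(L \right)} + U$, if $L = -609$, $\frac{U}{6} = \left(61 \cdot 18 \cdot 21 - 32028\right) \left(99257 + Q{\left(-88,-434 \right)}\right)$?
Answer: $-5340391050$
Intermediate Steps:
$U = -5340397140$ ($U = 6 \left(61 \cdot 18 \cdot 21 - 32028\right) \left(99257 - 30\right) = 6 \left(1098 \cdot 21 - 32028\right) 99227 = 6 \left(23058 - 32028\right) 99227 = 6 \left(\left(-8970\right) 99227\right) = 6 \left(-890066190\right) = -5340397140$)
$p{\left(R \right)} = - 10 R$ ($p{\left(R \right)} = 2 R \left(-5\right) = - 10 R$)
$p{\left(L \right)} + U = \left(-10\right) \left(-609\right) - 5340397140 = 6090 - 5340397140 = -5340391050$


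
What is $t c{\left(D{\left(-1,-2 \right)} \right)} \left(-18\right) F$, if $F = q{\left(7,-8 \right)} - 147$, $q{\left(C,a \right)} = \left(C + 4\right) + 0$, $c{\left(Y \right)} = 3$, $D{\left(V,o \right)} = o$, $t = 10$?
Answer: $73440$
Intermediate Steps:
$q{\left(C,a \right)} = 4 + C$ ($q{\left(C,a \right)} = \left(4 + C\right) + 0 = 4 + C$)
$F = -136$ ($F = \left(4 + 7\right) - 147 = 11 - 147 = -136$)
$t c{\left(D{\left(-1,-2 \right)} \right)} \left(-18\right) F = 10 \cdot 3 \left(-18\right) \left(-136\right) = 30 \left(-18\right) \left(-136\right) = \left(-540\right) \left(-136\right) = 73440$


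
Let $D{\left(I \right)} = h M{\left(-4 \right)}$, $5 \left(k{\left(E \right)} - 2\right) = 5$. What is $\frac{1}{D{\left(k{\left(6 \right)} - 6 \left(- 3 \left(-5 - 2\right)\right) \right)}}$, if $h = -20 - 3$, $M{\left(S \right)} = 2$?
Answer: $- \frac{1}{46} \approx -0.021739$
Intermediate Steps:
$k{\left(E \right)} = 3$ ($k{\left(E \right)} = 2 + \frac{1}{5} \cdot 5 = 2 + 1 = 3$)
$h = -23$ ($h = -20 - 3 = -23$)
$D{\left(I \right)} = -46$ ($D{\left(I \right)} = \left(-23\right) 2 = -46$)
$\frac{1}{D{\left(k{\left(6 \right)} - 6 \left(- 3 \left(-5 - 2\right)\right) \right)}} = \frac{1}{-46} = - \frac{1}{46}$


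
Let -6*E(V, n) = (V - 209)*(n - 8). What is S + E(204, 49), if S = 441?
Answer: 2851/6 ≈ 475.17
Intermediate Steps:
E(V, n) = -(-209 + V)*(-8 + n)/6 (E(V, n) = -(V - 209)*(n - 8)/6 = -(-209 + V)*(-8 + n)/6)
S + E(204, 49) = 441 + (-836/3 + (4/3)*204 + (209/6)*49 - ⅙*204*49) = 441 + (-836/3 + 272 + 10241/6 - 1666) = 441 + 205/6 = 2851/6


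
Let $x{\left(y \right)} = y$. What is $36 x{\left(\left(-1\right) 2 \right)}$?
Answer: $-72$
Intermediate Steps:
$36 x{\left(\left(-1\right) 2 \right)} = 36 \left(\left(-1\right) 2\right) = 36 \left(-2\right) = -72$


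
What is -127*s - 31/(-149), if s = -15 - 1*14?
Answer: 548798/149 ≈ 3683.2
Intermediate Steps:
s = -29 (s = -15 - 14 = -29)
-127*s - 31/(-149) = -127*(-29) - 31/(-149) = 3683 - 31*(-1/149) = 3683 + 31/149 = 548798/149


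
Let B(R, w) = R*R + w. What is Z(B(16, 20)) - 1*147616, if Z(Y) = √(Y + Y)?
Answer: -147616 + 2*√138 ≈ -1.4759e+5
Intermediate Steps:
B(R, w) = w + R² (B(R, w) = R² + w = w + R²)
Z(Y) = √2*√Y (Z(Y) = √(2*Y) = √2*√Y)
Z(B(16, 20)) - 1*147616 = √2*√(20 + 16²) - 1*147616 = √2*√(20 + 256) - 147616 = √2*√276 - 147616 = √2*(2*√69) - 147616 = 2*√138 - 147616 = -147616 + 2*√138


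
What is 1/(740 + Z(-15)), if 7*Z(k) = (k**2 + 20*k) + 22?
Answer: 7/5127 ≈ 0.0013653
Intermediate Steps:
Z(k) = 22/7 + k**2/7 + 20*k/7 (Z(k) = ((k**2 + 20*k) + 22)/7 = (22 + k**2 + 20*k)/7 = 22/7 + k**2/7 + 20*k/7)
1/(740 + Z(-15)) = 1/(740 + (22/7 + (1/7)*(-15)**2 + (20/7)*(-15))) = 1/(740 + (22/7 + (1/7)*225 - 300/7)) = 1/(740 + (22/7 + 225/7 - 300/7)) = 1/(740 - 53/7) = 1/(5127/7) = 7/5127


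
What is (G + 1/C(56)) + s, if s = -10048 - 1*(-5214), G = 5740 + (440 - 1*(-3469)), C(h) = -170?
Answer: 818549/170 ≈ 4815.0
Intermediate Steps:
G = 9649 (G = 5740 + (440 + 3469) = 5740 + 3909 = 9649)
s = -4834 (s = -10048 + 5214 = -4834)
(G + 1/C(56)) + s = (9649 + 1/(-170)) - 4834 = (9649 - 1/170) - 4834 = 1640329/170 - 4834 = 818549/170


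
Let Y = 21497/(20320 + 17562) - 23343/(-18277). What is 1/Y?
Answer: 692369314/1277180195 ≈ 0.54211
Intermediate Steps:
Y = 1277180195/692369314 (Y = 21497/37882 - 23343*(-1/18277) = 21497*(1/37882) + 23343/18277 = 21497/37882 + 23343/18277 = 1277180195/692369314 ≈ 1.8447)
1/Y = 1/(1277180195/692369314) = 692369314/1277180195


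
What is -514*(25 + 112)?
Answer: -70418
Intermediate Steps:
-514*(25 + 112) = -514*137 = -70418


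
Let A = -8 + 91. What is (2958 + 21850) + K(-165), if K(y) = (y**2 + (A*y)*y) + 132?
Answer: 2311840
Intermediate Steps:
A = 83
K(y) = 132 + 84*y**2 (K(y) = (y**2 + (83*y)*y) + 132 = (y**2 + 83*y**2) + 132 = 84*y**2 + 132 = 132 + 84*y**2)
(2958 + 21850) + K(-165) = (2958 + 21850) + (132 + 84*(-165)**2) = 24808 + (132 + 84*27225) = 24808 + (132 + 2286900) = 24808 + 2287032 = 2311840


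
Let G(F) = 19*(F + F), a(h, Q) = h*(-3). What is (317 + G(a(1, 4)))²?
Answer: 41209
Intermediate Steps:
a(h, Q) = -3*h
G(F) = 38*F (G(F) = 19*(2*F) = 38*F)
(317 + G(a(1, 4)))² = (317 + 38*(-3*1))² = (317 + 38*(-3))² = (317 - 114)² = 203² = 41209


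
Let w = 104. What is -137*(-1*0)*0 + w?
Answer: 104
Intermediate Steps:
-137*(-1*0)*0 + w = -137*(-1*0)*0 + 104 = -0*0 + 104 = -137*0 + 104 = 0 + 104 = 104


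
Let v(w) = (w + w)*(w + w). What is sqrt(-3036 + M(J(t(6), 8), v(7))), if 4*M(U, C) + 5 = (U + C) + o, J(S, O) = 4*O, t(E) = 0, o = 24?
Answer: I*sqrt(11897)/2 ≈ 54.537*I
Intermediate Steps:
v(w) = 4*w**2 (v(w) = (2*w)*(2*w) = 4*w**2)
M(U, C) = 19/4 + C/4 + U/4 (M(U, C) = -5/4 + ((U + C) + 24)/4 = -5/4 + ((C + U) + 24)/4 = -5/4 + (24 + C + U)/4 = -5/4 + (6 + C/4 + U/4) = 19/4 + C/4 + U/4)
sqrt(-3036 + M(J(t(6), 8), v(7))) = sqrt(-3036 + (19/4 + (4*7**2)/4 + (4*8)/4)) = sqrt(-3036 + (19/4 + (4*49)/4 + (1/4)*32)) = sqrt(-3036 + (19/4 + (1/4)*196 + 8)) = sqrt(-3036 + (19/4 + 49 + 8)) = sqrt(-3036 + 247/4) = sqrt(-11897/4) = I*sqrt(11897)/2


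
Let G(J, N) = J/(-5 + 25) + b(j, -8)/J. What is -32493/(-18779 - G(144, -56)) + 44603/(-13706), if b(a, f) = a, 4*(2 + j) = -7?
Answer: -376867832701/247183968262 ≈ -1.5246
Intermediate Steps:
j = -15/4 (j = -2 + (¼)*(-7) = -2 - 7/4 = -15/4 ≈ -3.7500)
G(J, N) = -15/(4*J) + J/20 (G(J, N) = J/(-5 + 25) - 15/(4*J) = J/20 - 15/(4*J) = -15/(4*J) + J/20)
-32493/(-18779 - G(144, -56)) + 44603/(-13706) = -32493/(-18779 - (-75 + 144²)/(20*144)) + 44603/(-13706) = -32493/(-18779 - (-75 + 20736)/(20*144)) + 44603*(-1/13706) = -32493/(-18779 - 20661/(20*144)) - 44603/13706 = -32493/(-18779 - 1*6887/960) - 44603/13706 = -32493/(-18779 - 6887/960) - 44603/13706 = -32493/(-18034727/960) - 44603/13706 = -32493*(-960/18034727) - 44603/13706 = 31193280/18034727 - 44603/13706 = -376867832701/247183968262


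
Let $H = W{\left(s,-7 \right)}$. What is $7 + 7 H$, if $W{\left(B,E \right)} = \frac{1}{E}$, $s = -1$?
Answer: $6$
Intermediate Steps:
$H = - \frac{1}{7}$ ($H = \frac{1}{-7} = - \frac{1}{7} \approx -0.14286$)
$7 + 7 H = 7 + 7 \left(- \frac{1}{7}\right) = 7 - 1 = 6$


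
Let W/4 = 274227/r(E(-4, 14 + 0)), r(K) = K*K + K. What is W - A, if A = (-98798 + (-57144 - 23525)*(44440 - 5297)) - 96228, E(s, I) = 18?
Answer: 9473474701/3 ≈ 3.1578e+9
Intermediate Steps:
r(K) = K + K² (r(K) = K² + K = K + K²)
A = -3157821693 (A = (-98798 - 80669*39143) - 96228 = (-98798 - 3157626667) - 96228 = -3157725465 - 96228 = -3157821693)
W = 9622/3 (W = 4*(274227/((18*(1 + 18)))) = 4*(274227/((18*19))) = 4*(274227/342) = 4*(274227*(1/342)) = 4*(4811/6) = 9622/3 ≈ 3207.3)
W - A = 9622/3 - 1*(-3157821693) = 9622/3 + 3157821693 = 9473474701/3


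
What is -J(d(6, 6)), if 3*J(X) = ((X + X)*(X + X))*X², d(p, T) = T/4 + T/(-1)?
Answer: -2187/4 ≈ -546.75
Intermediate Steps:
d(p, T) = -3*T/4 (d(p, T) = T*(¼) + T*(-1) = T/4 - T = -3*T/4)
J(X) = 4*X⁴/3 (J(X) = (((X + X)*(X + X))*X²)/3 = (((2*X)*(2*X))*X²)/3 = ((4*X²)*X²)/3 = (4*X⁴)/3 = 4*X⁴/3)
-J(d(6, 6)) = -4*(-¾*6)⁴/3 = -4*(-9/2)⁴/3 = -4*6561/(3*16) = -1*2187/4 = -2187/4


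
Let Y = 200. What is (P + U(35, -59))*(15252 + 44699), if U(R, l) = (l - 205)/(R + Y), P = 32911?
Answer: 463650302771/235 ≈ 1.9730e+9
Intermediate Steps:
U(R, l) = (-205 + l)/(200 + R) (U(R, l) = (l - 205)/(R + 200) = (-205 + l)/(200 + R))
(P + U(35, -59))*(15252 + 44699) = (32911 + (-205 - 59)/(200 + 35))*(15252 + 44699) = (32911 - 264/235)*59951 = (7733821/235)*59951 = 463650302771/235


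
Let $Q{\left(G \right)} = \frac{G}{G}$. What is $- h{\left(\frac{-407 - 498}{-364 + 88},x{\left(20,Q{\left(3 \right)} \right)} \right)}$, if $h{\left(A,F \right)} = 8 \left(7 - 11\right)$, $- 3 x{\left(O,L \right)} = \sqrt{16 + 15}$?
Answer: $32$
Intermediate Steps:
$Q{\left(G \right)} = 1$
$x{\left(O,L \right)} = - \frac{\sqrt{31}}{3}$ ($x{\left(O,L \right)} = - \frac{\sqrt{16 + 15}}{3} = - \frac{\sqrt{31}}{3}$)
$h{\left(A,F \right)} = -32$ ($h{\left(A,F \right)} = 8 \left(-4\right) = -32$)
$- h{\left(\frac{-407 - 498}{-364 + 88},x{\left(20,Q{\left(3 \right)} \right)} \right)} = \left(-1\right) \left(-32\right) = 32$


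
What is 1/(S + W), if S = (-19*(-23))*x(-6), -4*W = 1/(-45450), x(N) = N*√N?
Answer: 181800/1363340646336960001 + 86660351280000*I*√6/1363340646336960001 ≈ 1.3335e-13 + 0.0001557*I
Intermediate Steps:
x(N) = N^(3/2)
W = 1/181800 (W = -¼/(-45450) = -¼*(-1/45450) = 1/181800 ≈ 5.5006e-6)
S = -2622*I*√6 (S = (-19*(-23))*(-6)^(3/2) = 437*(-6*I*√6) = -2622*I*√6 ≈ -6422.6*I)
1/(S + W) = 1/(-2622*I*√6 + 1/181800) = 1/(1/181800 - 2622*I*√6)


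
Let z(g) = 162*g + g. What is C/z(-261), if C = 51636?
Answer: -17212/14181 ≈ -1.2137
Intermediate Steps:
z(g) = 163*g
C/z(-261) = 51636/((163*(-261))) = 51636/(-42543) = 51636*(-1/42543) = -17212/14181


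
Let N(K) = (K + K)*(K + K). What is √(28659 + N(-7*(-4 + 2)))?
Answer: √29443 ≈ 171.59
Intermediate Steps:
N(K) = 4*K² (N(K) = (2*K)*(2*K) = 4*K²)
√(28659 + N(-7*(-4 + 2))) = √(28659 + 4*(-7*(-4 + 2))²) = √(28659 + 4*(-7*(-2))²) = √(28659 + 4*14²) = √(28659 + 4*196) = √(28659 + 784) = √29443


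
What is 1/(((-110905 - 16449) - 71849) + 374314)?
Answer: 1/175111 ≈ 5.7107e-6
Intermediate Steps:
1/(((-110905 - 16449) - 71849) + 374314) = 1/((-127354 - 71849) + 374314) = 1/(-199203 + 374314) = 1/175111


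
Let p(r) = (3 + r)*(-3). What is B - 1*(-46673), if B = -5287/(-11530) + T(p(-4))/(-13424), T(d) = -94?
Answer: 1806014813767/38694680 ≈ 46673.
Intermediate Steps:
p(r) = -9 - 3*r
B = 18014127/38694680 (B = -5287/(-11530) - 94/(-13424) = -5287*(-1/11530) - 94*(-1/13424) = 5287/11530 + 47/6712 = 18014127/38694680 ≈ 0.46555)
B - 1*(-46673) = 18014127/38694680 - 1*(-46673) = 18014127/38694680 + 46673 = 1806014813767/38694680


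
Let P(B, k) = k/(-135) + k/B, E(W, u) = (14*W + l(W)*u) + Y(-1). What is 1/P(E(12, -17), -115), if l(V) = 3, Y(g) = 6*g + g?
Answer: -594/115 ≈ -5.1652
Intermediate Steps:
Y(g) = 7*g
E(W, u) = -7 + 3*u + 14*W (E(W, u) = (14*W + 3*u) + 7*(-1) = (3*u + 14*W) - 7 = -7 + 3*u + 14*W)
P(B, k) = -k/135 + k/B (P(B, k) = k*(-1/135) + k/B = -k/135 + k/B)
1/P(E(12, -17), -115) = 1/(-1/135*(-115) - 115/(-7 + 3*(-17) + 14*12)) = 1/(23/27 - 115/(-7 - 51 + 168)) = 1/(23/27 - 115/110) = 1/(23/27 - 115*1/110) = 1/(23/27 - 23/22) = 1/(-115/594) = -594/115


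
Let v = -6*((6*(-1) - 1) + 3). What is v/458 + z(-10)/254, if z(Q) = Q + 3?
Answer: 1445/58166 ≈ 0.024843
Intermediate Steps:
v = 24 (v = -6*((-6 - 1) + 3) = -6*(-7 + 3) = -6*(-4) = 24)
z(Q) = 3 + Q
v/458 + z(-10)/254 = 24/458 + (3 - 10)/254 = 24*(1/458) - 7*1/254 = 12/229 - 7/254 = 1445/58166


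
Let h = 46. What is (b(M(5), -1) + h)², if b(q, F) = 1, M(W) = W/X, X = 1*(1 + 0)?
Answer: 2209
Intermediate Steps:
X = 1 (X = 1*1 = 1)
M(W) = W (M(W) = W/1 = W*1 = W)
(b(M(5), -1) + h)² = (1 + 46)² = 47² = 2209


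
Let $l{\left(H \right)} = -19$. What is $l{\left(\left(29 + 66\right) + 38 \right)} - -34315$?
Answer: $34296$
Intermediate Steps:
$l{\left(\left(29 + 66\right) + 38 \right)} - -34315 = -19 - -34315 = -19 + 34315 = 34296$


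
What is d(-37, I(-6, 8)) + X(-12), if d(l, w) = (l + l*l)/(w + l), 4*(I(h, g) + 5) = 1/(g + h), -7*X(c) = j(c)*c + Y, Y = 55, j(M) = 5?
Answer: -72917/2345 ≈ -31.095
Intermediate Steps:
X(c) = -55/7 - 5*c/7 (X(c) = -(5*c + 55)/7 = -(55 + 5*c)/7 = -55/7 - 5*c/7)
I(h, g) = -5 + 1/(4*(g + h))
d(l, w) = (l + l²)/(l + w)
d(-37, I(-6, 8)) + X(-12) = -37*(1 - 37)/(-37 + (¼ - 5*8 - 5*(-6))/(8 - 6)) + (-55/7 - 5/7*(-12)) = -37*(-36)/(-37 + (¼ - 40 + 30)/2) + (-55/7 + 60/7) = -37*(-36)/(-37 + (½)*(-39/4)) + 5/7 = -37*(-36)/(-37 - 39/8) + 5/7 = -37*(-36)/(-335/8) + 5/7 = -37*(-8/335)*(-36) + 5/7 = -10656/335 + 5/7 = -72917/2345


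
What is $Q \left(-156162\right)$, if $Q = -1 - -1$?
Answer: $0$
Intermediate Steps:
$Q = 0$ ($Q = -1 + 1 = 0$)
$Q \left(-156162\right) = 0 \left(-156162\right) = 0$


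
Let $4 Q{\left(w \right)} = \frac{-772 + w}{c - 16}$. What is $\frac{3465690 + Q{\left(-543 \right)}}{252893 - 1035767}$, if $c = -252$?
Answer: $- \frac{3715220995}{839240928} \approx -4.4269$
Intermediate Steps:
$Q{\left(w \right)} = \frac{193}{268} - \frac{w}{1072}$ ($Q{\left(w \right)} = \frac{\left(-772 + w\right) \frac{1}{-252 - 16}}{4} = \frac{\left(-772 + w\right) \frac{1}{-268}}{4} = \frac{\left(-772 + w\right) \left(- \frac{1}{268}\right)}{4} = \frac{\frac{193}{67} - \frac{w}{268}}{4} = \frac{193}{268} - \frac{w}{1072}$)
$\frac{3465690 + Q{\left(-543 \right)}}{252893 - 1035767} = \frac{3465690 + \left(\frac{193}{268} - - \frac{543}{1072}\right)}{252893 - 1035767} = \frac{3465690 + \left(\frac{193}{268} + \frac{543}{1072}\right)}{-782874} = \left(3465690 + \frac{1315}{1072}\right) \left(- \frac{1}{782874}\right) = \frac{3715220995}{1072} \left(- \frac{1}{782874}\right) = - \frac{3715220995}{839240928}$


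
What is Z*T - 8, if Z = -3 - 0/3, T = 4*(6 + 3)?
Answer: -116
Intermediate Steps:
T = 36 (T = 4*9 = 36)
Z = -3 (Z = -3 - 0/3 = -3 - 5*0 = -3 + 0 = -3)
Z*T - 8 = -3*36 - 8 = -108 - 8 = -116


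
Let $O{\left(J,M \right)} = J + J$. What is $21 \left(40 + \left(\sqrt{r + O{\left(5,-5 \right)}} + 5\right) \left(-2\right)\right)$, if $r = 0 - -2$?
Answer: $630 - 84 \sqrt{3} \approx 484.51$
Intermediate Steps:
$r = 2$ ($r = 0 + 2 = 2$)
$O{\left(J,M \right)} = 2 J$
$21 \left(40 + \left(\sqrt{r + O{\left(5,-5 \right)}} + 5\right) \left(-2\right)\right) = 21 \left(40 + \left(\sqrt{2 + 2 \cdot 5} + 5\right) \left(-2\right)\right) = 21 \left(40 + \left(\sqrt{2 + 10} + 5\right) \left(-2\right)\right) = 21 \left(40 + \left(\sqrt{12} + 5\right) \left(-2\right)\right) = 21 \left(40 + \left(2 \sqrt{3} + 5\right) \left(-2\right)\right) = 21 \left(40 + \left(5 + 2 \sqrt{3}\right) \left(-2\right)\right) = 21 \left(40 - \left(10 + 4 \sqrt{3}\right)\right) = 21 \left(30 - 4 \sqrt{3}\right) = 630 - 84 \sqrt{3}$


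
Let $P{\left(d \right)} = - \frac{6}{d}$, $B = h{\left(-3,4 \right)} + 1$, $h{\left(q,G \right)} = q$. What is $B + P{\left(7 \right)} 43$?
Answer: $- \frac{272}{7} \approx -38.857$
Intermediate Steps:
$B = -2$ ($B = -3 + 1 = -2$)
$B + P{\left(7 \right)} 43 = -2 + - \frac{6}{7} \cdot 43 = -2 + \left(-6\right) \frac{1}{7} \cdot 43 = -2 - \frac{258}{7} = - \frac{272}{7}$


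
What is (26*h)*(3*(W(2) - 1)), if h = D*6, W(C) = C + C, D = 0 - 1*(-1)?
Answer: 1404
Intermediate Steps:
D = 1 (D = 0 + 1 = 1)
W(C) = 2*C
h = 6 (h = 1*6 = 6)
(26*h)*(3*(W(2) - 1)) = (26*6)*(3*(2*2 - 1)) = 156*(3*(4 - 1)) = 156*(3*3) = 156*9 = 1404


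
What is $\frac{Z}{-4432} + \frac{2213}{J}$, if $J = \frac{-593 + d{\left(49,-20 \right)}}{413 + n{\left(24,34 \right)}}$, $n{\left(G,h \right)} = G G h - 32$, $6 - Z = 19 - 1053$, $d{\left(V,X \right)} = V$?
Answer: $- \frac{12238600325}{150688} \approx -81218.0$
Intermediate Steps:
$Z = 1040$ ($Z = 6 - \left(19 - 1053\right) = 6 - -1034 = 6 + 1034 = 1040$)
$n{\left(G,h \right)} = -32 + h G^{2}$ ($n{\left(G,h \right)} = G^{2} h - 32 = h G^{2} - 32 = -32 + h G^{2}$)
$J = - \frac{544}{19965}$ ($J = \frac{-593 + 49}{413 - \left(32 - 34 \cdot 24^{2}\right)} = - \frac{544}{413 + \left(-32 + 34 \cdot 576\right)} = - \frac{544}{413 + \left(-32 + 19584\right)} = - \frac{544}{413 + 19552} = - \frac{544}{19965} \approx -0.027248$)
$\frac{Z}{-4432} + \frac{2213}{J} = \frac{1040}{-4432} + \frac{2213}{- \frac{544}{19965}} = 1040 \left(- \frac{1}{4432}\right) + 2213 \left(- \frac{19965}{544}\right) = - \frac{65}{277} - \frac{44182545}{544} = - \frac{12238600325}{150688}$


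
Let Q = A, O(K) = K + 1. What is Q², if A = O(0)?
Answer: 1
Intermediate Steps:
O(K) = 1 + K
A = 1 (A = 1 + 0 = 1)
Q = 1
Q² = 1² = 1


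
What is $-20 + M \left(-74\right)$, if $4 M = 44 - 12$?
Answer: $-612$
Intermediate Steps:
$M = 8$ ($M = \frac{44 - 12}{4} = \frac{1}{4} \cdot 32 = 8$)
$-20 + M \left(-74\right) = -20 + 8 \left(-74\right) = -20 - 592 = -612$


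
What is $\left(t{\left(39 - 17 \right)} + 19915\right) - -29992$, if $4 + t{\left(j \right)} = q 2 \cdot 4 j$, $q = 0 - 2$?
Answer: $49551$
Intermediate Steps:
$q = -2$ ($q = 0 - 2 = -2$)
$t{\left(j \right)} = -4 - 16 j$ ($t{\left(j \right)} = -4 + \left(-2\right) 2 \cdot 4 j = -4 - 4 \cdot 4 j = -4 - 16 j$)
$\left(t{\left(39 - 17 \right)} + 19915\right) - -29992 = \left(\left(-4 - 16 \left(39 - 17\right)\right) + 19915\right) - -29992 = \left(\left(-4 - 16 \left(39 - 17\right)\right) + 19915\right) + 29992 = \left(\left(-4 - 352\right) + 19915\right) + 29992 = \left(-356 + 19915\right) + 29992 = 19559 + 29992 = 49551$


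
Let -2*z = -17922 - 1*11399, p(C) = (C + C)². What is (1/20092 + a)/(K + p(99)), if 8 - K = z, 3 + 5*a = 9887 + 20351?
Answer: 121496325/493288738 ≈ 0.24630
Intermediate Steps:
p(C) = 4*C² (p(C) = (2*C)² = 4*C²)
z = 29321/2 (z = -(-17922 - 1*11399)/2 = -(-17922 - 11399)/2 = -½*(-29321) = 29321/2 ≈ 14661.)
a = 6047 (a = -⅗ + (9887 + 20351)/5 = -⅗ + (⅕)*30238 = -⅗ + 30238/5 = 6047)
K = -29305/2 (K = 8 - 1*29321/2 = 8 - 29321/2 = -29305/2 ≈ -14653.)
(1/20092 + a)/(K + p(99)) = (1/20092 + 6047)/(-29305/2 + 4*99²) = (1/20092 + 6047)/(-29305/2 + 4*9801) = 121496325/(20092*(-29305/2 + 39204)) = 121496325/(20092*(49103/2)) = (121496325/20092)*(2/49103) = 121496325/493288738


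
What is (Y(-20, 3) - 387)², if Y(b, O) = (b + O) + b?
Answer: 179776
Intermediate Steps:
Y(b, O) = O + 2*b (Y(b, O) = (O + b) + b = O + 2*b)
(Y(-20, 3) - 387)² = ((3 + 2*(-20)) - 387)² = ((3 - 40) - 387)² = (-37 - 387)² = (-424)² = 179776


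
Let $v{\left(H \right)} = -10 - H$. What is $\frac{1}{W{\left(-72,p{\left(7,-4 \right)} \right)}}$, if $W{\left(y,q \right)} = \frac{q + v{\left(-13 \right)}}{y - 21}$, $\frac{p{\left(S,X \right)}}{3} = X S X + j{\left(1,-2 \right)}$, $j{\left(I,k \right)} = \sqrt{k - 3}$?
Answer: $- \frac{3503}{12774} + \frac{31 i \sqrt{5}}{12774} \approx -0.27423 + 0.0054265 i$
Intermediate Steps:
$j{\left(I,k \right)} = \sqrt{-3 + k}$
$p{\left(S,X \right)} = 3 i \sqrt{5} + 3 S X^{2}$ ($p{\left(S,X \right)} = 3 \left(X S X + \sqrt{-3 - 2}\right) = 3 \left(S X X + \sqrt{-5}\right) = 3 \left(S X^{2} + i \sqrt{5}\right) = 3 \left(i \sqrt{5} + S X^{2}\right) = 3 i \sqrt{5} + 3 S X^{2}$)
$W{\left(y,q \right)} = \frac{3 + q}{-21 + y}$ ($W{\left(y,q \right)} = \frac{q - -3}{y - 21} = \frac{q + \left(-10 + 13\right)}{-21 + y} = \frac{q + 3}{-21 + y} = \frac{3 + q}{-21 + y}$)
$\frac{1}{W{\left(-72,p{\left(7,-4 \right)} \right)}} = \frac{1}{\frac{1}{-21 - 72} \left(3 + \left(3 i \sqrt{5} + 3 \cdot 7 \left(-4\right)^{2}\right)\right)} = \frac{1}{\frac{1}{-93} \left(3 + \left(3 i \sqrt{5} + 3 \cdot 7 \cdot 16\right)\right)} = \frac{1}{\left(- \frac{1}{93}\right) \left(3 + \left(3 i \sqrt{5} + 336\right)\right)} = \frac{1}{\left(- \frac{1}{93}\right) \left(3 + \left(336 + 3 i \sqrt{5}\right)\right)} = \frac{1}{\left(- \frac{1}{93}\right) \left(339 + 3 i \sqrt{5}\right)} = \frac{1}{- \frac{113}{31} - \frac{i \sqrt{5}}{31}}$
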